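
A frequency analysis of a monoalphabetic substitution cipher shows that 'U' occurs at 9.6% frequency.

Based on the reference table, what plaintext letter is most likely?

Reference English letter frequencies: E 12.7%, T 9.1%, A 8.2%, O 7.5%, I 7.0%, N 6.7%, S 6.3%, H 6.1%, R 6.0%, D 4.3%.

Step 1: The observed frequency is 9.6%.
Step 2: Compare with English frequencies:
  E: 12.7% (difference: 3.1%)
  T: 9.1% (difference: 0.5%) <-- closest
  A: 8.2% (difference: 1.4%)
  O: 7.5% (difference: 2.1%)
  I: 7.0% (difference: 2.6%)
  N: 6.7% (difference: 2.9%)
  S: 6.3% (difference: 3.3%)
  H: 6.1% (difference: 3.5%)
  R: 6.0% (difference: 3.6%)
  D: 4.3% (difference: 5.3%)
Step 3: 'U' most likely represents 'T' (frequency 9.1%).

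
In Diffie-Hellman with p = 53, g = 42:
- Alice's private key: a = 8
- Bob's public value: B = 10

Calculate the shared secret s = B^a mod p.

Step 1: s = B^a mod p = 10^8 mod 53.
  10^1 mod 53 = 10
  10^2 mod 53 = (10 * 10) mod 53 = 47
  10^3 mod 53 = (47 * 10) mod 53 = 46
  10^4 mod 53 = (46 * 10) mod 53 = 36
  10^5 mod 53 = (36 * 10) mod 53 = 42
  10^6 mod 53 = (42 * 10) mod 53 = 49
  10^7 mod 53 = (49 * 10) mod 53 = 13
  10^8 mod 53 = (13 * 10) mod 53 = 24
Result: shared secret = 24.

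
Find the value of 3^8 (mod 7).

Step 1: Compute 3^8 mod 7 step by step, reducing modulo 7 at each step.
  3^1 mod 7 = 3
  3^2 mod 7 = (3 * 3) mod 7 = 2
  3^3 mod 7 = (2 * 3) mod 7 = 6
  3^4 mod 7 = (6 * 3) mod 7 = 4
  3^5 mod 7 = (4 * 3) mod 7 = 5
  3^6 mod 7 = (5 * 3) mod 7 = 1
  3^7 mod 7 = (1 * 3) mod 7 = 3
  3^8 mod 7 = (3 * 3) mod 7 = 2
Step 2: Result = 2.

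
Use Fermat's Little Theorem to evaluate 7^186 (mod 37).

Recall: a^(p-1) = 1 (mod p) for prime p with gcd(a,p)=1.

Step 1: Since 37 is prime, by Fermat's Little Theorem: 7^36 = 1 (mod 37).
Step 2: Reduce exponent: 186 mod 36 = 6.
Step 3: So 7^186 = 7^6 (mod 37).
Step 4: 7^6 mod 37 = 26.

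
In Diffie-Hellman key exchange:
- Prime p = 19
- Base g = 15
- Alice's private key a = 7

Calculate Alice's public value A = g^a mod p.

Step 1: A = g^a mod p = 15^7 mod 19.
  15^1 mod 19 = 15
  15^2 mod 19 = (15 * 15) mod 19 = 16
  15^3 mod 19 = (16 * 15) mod 19 = 12
  15^4 mod 19 = (12 * 15) mod 19 = 9
  15^5 mod 19 = (9 * 15) mod 19 = 2
  15^6 mod 19 = (2 * 15) mod 19 = 11
  15^7 mod 19 = (11 * 15) mod 19 = 13
Result: A = 13.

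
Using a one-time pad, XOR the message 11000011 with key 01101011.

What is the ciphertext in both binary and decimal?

Step 1: Write out the XOR operation bit by bit:
  Message: 11000011
  Key:     01101011
  XOR:     10101000
Step 2: Convert to decimal: 10101000 = 168.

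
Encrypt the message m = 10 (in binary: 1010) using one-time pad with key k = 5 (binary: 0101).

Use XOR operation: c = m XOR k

Step 1: Write out the XOR operation bit by bit:
  Message: 1010
  Key:     0101
  XOR:     1111
Step 2: Convert to decimal: 1111 = 15.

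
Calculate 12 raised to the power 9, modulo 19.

Step 1: Compute 12^9 mod 19 step by step, reducing modulo 19 at each step.
  12^1 mod 19 = 12
  12^2 mod 19 = (12 * 12) mod 19 = 11
  12^3 mod 19 = (11 * 12) mod 19 = 18
  12^4 mod 19 = (18 * 12) mod 19 = 7
  12^5 mod 19 = (7 * 12) mod 19 = 8
  12^6 mod 19 = (8 * 12) mod 19 = 1
  12^7 mod 19 = (1 * 12) mod 19 = 12
  12^8 mod 19 = (12 * 12) mod 19 = 11
  12^9 mod 19 = (11 * 12) mod 19 = 18
Step 2: Result = 18.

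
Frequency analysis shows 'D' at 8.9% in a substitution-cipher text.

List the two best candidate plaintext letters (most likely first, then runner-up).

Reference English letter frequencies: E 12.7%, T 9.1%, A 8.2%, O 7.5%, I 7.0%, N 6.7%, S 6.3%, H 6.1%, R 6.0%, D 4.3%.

Step 1: Observed frequency of 'D' is 8.9%.
Step 2: Compute distances to each reference frequency and sort:
  T (9.1%): difference = 0.2% <-- BEST
  A (8.2%): difference = 0.7% <-- RUNNER-UP
  O (7.5%): difference = 1.4%
  I (7.0%): difference = 1.9%
  N (6.7%): difference = 2.2%
Step 3: Most likely is 'T' (9.1%, diff 0.2%); second most likely is 'A' (8.2%, diff 0.7%).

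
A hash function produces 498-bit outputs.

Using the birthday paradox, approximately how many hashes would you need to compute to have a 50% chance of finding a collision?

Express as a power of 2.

Step 1: The birthday paradox gives collision probability ~50% after sqrt(2^n) = 2^(n/2) hashes.
Step 2: For 498-bit output: 2^(498/2) = 2^249.
Step 3: Approximately 2^249 hash computations needed.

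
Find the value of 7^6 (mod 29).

Step 1: Compute 7^6 mod 29 step by step, reducing modulo 29 at each step.
  7^1 mod 29 = 7
  7^2 mod 29 = (7 * 7) mod 29 = 20
  7^3 mod 29 = (20 * 7) mod 29 = 24
  7^4 mod 29 = (24 * 7) mod 29 = 23
  7^5 mod 29 = (23 * 7) mod 29 = 16
  7^6 mod 29 = (16 * 7) mod 29 = 25
Step 2: Result = 25.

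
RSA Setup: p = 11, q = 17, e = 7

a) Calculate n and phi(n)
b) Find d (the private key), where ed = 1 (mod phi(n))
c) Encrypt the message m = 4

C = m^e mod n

Step 1: n = 11 * 17 = 187.
Step 2: phi(n) = (11-1)(17-1) = 10 * 16 = 160.
Step 3: Find d = 7^(-1) mod 160 = 23.
  Verify: 7 * 23 = 161 = 1 (mod 160).
Step 4: C = 4^7 mod 187 = 115.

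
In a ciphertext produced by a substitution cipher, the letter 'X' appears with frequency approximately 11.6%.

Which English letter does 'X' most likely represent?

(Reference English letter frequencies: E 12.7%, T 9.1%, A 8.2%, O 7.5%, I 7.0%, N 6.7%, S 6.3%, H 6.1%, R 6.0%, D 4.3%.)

Step 1: The observed frequency is 11.6%.
Step 2: Compare with English frequencies:
  E: 12.7% (difference: 1.1%) <-- closest
  T: 9.1% (difference: 2.5%)
  A: 8.2% (difference: 3.4%)
  O: 7.5% (difference: 4.1%)
  I: 7.0% (difference: 4.6%)
  N: 6.7% (difference: 4.9%)
  S: 6.3% (difference: 5.3%)
  H: 6.1% (difference: 5.5%)
  R: 6.0% (difference: 5.6%)
  D: 4.3% (difference: 7.3%)
Step 3: 'X' most likely represents 'E' (frequency 12.7%).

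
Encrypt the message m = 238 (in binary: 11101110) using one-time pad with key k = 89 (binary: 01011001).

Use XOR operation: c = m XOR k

Step 1: Write out the XOR operation bit by bit:
  Message: 11101110
  Key:     01011001
  XOR:     10110111
Step 2: Convert to decimal: 10110111 = 183.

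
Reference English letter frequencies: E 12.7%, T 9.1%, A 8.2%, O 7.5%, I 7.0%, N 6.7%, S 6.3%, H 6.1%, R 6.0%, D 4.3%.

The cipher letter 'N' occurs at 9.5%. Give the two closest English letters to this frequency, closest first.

Step 1: Observed frequency of 'N' is 9.5%.
Step 2: Compute distances to each reference frequency and sort:
  T (9.1%): difference = 0.4% <-- BEST
  A (8.2%): difference = 1.3% <-- RUNNER-UP
  O (7.5%): difference = 2.0%
  I (7.0%): difference = 2.5%
  N (6.7%): difference = 2.8%
Step 3: Most likely is 'T' (9.1%, diff 0.4%); second most likely is 'A' (8.2%, diff 1.3%).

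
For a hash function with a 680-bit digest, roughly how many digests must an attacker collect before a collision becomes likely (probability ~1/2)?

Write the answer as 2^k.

Step 1: The birthday paradox gives collision probability ~50% after sqrt(2^n) = 2^(n/2) hashes.
Step 2: For 680-bit output: 2^(680/2) = 2^340.
Step 3: Approximately 2^340 hash computations needed.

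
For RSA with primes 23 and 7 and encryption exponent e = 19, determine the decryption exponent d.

Step 1: n = 23 * 7 = 161.
Step 2: phi(n) = 22 * 6 = 132.
Step 3: Find d such that 19 * d = 1 (mod 132).
Step 4: d = 19^(-1) mod 132 = 7.
Verification: 19 * 7 = 133 = 1 * 132 + 1.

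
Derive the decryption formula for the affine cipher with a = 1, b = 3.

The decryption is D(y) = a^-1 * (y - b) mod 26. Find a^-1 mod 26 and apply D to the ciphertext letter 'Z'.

Step 1: Find a^-1, the modular inverse of 1 mod 26.
Step 2: We need 1 * a^-1 = 1 (mod 26).
Step 3: 1 * 1 = 1 = 0 * 26 + 1, so a^-1 = 1.
Step 4: D(y) = 1(y - 3) mod 26.
Step 5: Apply to 'Z' (y = 25): D(25) = 1 * (25 - 3) mod 26 = 1 * 22 mod 26 = 22 -> 'W'.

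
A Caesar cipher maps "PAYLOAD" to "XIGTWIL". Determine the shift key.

Step 1: Compare first letters: P (position 15) -> X (position 23).
Step 2: Shift = (23 - 15) mod 26 = 8.
The shift value is 8.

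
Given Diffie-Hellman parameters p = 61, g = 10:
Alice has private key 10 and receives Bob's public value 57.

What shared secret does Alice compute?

Step 1: s = B^a mod p = 57^10 mod 61.
  57^1 mod 61 = 57
  57^2 mod 61 = (57 * 57) mod 61 = 16
  57^3 mod 61 = (16 * 57) mod 61 = 58
  57^4 mod 61 = (58 * 57) mod 61 = 12
  57^5 mod 61 = (12 * 57) mod 61 = 13
  57^6 mod 61 = (13 * 57) mod 61 = 9
  57^7 mod 61 = (9 * 57) mod 61 = 25
  57^8 mod 61 = (25 * 57) mod 61 = 22
  57^9 mod 61 = (22 * 57) mod 61 = 34
  57^10 mod 61 = (34 * 57) mod 61 = 47
Result: shared secret = 47.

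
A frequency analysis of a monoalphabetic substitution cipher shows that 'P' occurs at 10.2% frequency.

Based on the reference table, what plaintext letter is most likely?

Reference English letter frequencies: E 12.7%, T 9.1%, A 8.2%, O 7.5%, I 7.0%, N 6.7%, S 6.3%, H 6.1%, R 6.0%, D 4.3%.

Step 1: The observed frequency is 10.2%.
Step 2: Compare with English frequencies:
  E: 12.7% (difference: 2.5%)
  T: 9.1% (difference: 1.1%) <-- closest
  A: 8.2% (difference: 2.0%)
  O: 7.5% (difference: 2.7%)
  I: 7.0% (difference: 3.2%)
  N: 6.7% (difference: 3.5%)
  S: 6.3% (difference: 3.9%)
  H: 6.1% (difference: 4.1%)
  R: 6.0% (difference: 4.2%)
  D: 4.3% (difference: 5.9%)
Step 3: 'P' most likely represents 'T' (frequency 9.1%).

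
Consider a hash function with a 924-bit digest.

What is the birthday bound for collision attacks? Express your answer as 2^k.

Step 1: The birthday paradox gives collision probability ~50% after sqrt(2^n) = 2^(n/2) hashes.
Step 2: For 924-bit output: 2^(924/2) = 2^462.
Step 3: Approximately 2^462 hash computations needed.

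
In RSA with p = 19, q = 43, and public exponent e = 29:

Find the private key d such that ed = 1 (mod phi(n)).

Step 1: n = 19 * 43 = 817.
Step 2: phi(n) = 18 * 42 = 756.
Step 3: Find d such that 29 * d = 1 (mod 756).
Step 4: d = 29^(-1) mod 756 = 365.
Verification: 29 * 365 = 10585 = 14 * 756 + 1.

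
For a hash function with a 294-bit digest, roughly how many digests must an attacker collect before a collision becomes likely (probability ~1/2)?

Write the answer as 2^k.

Step 1: The birthday paradox gives collision probability ~50% after sqrt(2^n) = 2^(n/2) hashes.
Step 2: For 294-bit output: 2^(294/2) = 2^147.
Step 3: Approximately 2^147 hash computations needed.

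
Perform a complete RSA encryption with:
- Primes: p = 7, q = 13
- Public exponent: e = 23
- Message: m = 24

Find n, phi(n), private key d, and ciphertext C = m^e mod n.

Step 1: n = 7 * 13 = 91.
Step 2: phi(n) = (7-1)(13-1) = 6 * 12 = 72.
Step 3: Find d = 23^(-1) mod 72 = 47.
  Verify: 23 * 47 = 1081 = 1 (mod 72).
Step 4: C = 24^23 mod 91 = 19.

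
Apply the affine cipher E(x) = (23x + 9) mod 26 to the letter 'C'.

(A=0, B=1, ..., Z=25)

Step 1: Convert 'C' to number: x = 2.
Step 2: E(2) = (23 * 2 + 9) mod 26 = 55 mod 26 = 3.
Step 3: Convert 3 back to letter: D.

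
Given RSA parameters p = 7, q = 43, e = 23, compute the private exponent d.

Step 1: n = 7 * 43 = 301.
Step 2: phi(n) = 6 * 42 = 252.
Step 3: Find d such that 23 * d = 1 (mod 252).
Step 4: d = 23^(-1) mod 252 = 11.
Verification: 23 * 11 = 253 = 1 * 252 + 1.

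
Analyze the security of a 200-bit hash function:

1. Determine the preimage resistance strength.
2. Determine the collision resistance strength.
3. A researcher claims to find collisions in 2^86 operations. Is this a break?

Step 1: Preimage resistance requires brute-force of 2^200 operations.
Step 2: Collision resistance (birthday bound) = 2^(200/2) = 2^100.
Step 3: The claimed attack costs 2^86 operations.
Step 4: Since 2^86 < 2^100, the claimed attack beats the generic birthday bound, so collision resistance is broken.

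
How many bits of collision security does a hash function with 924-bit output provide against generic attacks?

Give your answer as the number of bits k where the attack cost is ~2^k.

Step 1: The hash has a 924-bit output.
Step 2: Collision resistance means it should be infeasible to find any x != y with h(x) = h(y).
By the birthday bound, a generic collision search succeeds after about sqrt(2^924) = 2^(924/2) = 2^462 evaluations.
Step 3: Security level = 462 bits.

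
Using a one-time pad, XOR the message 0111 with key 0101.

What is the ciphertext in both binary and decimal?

Step 1: Write out the XOR operation bit by bit:
  Message: 0111
  Key:     0101
  XOR:     0010
Step 2: Convert to decimal: 0010 = 2.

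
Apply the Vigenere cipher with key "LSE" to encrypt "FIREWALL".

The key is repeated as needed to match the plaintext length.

Step 1: Repeat key to match plaintext length:
  Plaintext: FIREWALL
  Key:       LSELSELS
Step 2: Encrypt each letter:
  F(5) + L(11) = (5+11) mod 26 = 16 = Q
  I(8) + S(18) = (8+18) mod 26 = 0 = A
  R(17) + E(4) = (17+4) mod 26 = 21 = V
  E(4) + L(11) = (4+11) mod 26 = 15 = P
  W(22) + S(18) = (22+18) mod 26 = 14 = O
  A(0) + E(4) = (0+4) mod 26 = 4 = E
  L(11) + L(11) = (11+11) mod 26 = 22 = W
  L(11) + S(18) = (11+18) mod 26 = 3 = D
Ciphertext: QAVPOEWD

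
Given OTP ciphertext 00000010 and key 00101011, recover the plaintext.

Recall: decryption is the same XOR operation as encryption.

Step 1: XOR ciphertext with key:
  Ciphertext: 00000010
  Key:        00101011
  XOR:        00101001
Step 2: Plaintext = 00101001 = 41 in decimal.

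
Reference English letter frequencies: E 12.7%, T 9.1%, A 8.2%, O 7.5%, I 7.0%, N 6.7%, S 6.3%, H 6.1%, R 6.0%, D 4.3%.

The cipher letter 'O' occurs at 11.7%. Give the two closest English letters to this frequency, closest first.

Step 1: Observed frequency of 'O' is 11.7%.
Step 2: Compute distances to each reference frequency and sort:
  E (12.7%): difference = 1.0% <-- BEST
  T (9.1%): difference = 2.6% <-- RUNNER-UP
  A (8.2%): difference = 3.5%
  O (7.5%): difference = 4.2%
  I (7.0%): difference = 4.7%
Step 3: Most likely is 'E' (12.7%, diff 1.0%); second most likely is 'T' (9.1%, diff 2.6%).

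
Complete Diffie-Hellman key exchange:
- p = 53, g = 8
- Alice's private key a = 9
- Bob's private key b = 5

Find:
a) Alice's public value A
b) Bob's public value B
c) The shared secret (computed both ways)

Step 1: A = g^a mod p = 8^9 mod 53 = 51.
Step 2: B = g^b mod p = 8^5 mod 53 = 14.
Step 3: Alice computes s = B^a mod p = 14^9 mod 53 = 21.
Step 4: Bob computes s = A^b mod p = 51^5 mod 53 = 21.
Both sides agree: shared secret = 21.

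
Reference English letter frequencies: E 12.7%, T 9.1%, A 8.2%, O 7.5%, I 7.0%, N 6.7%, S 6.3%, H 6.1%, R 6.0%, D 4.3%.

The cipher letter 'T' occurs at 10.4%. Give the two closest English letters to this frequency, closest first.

Step 1: Observed frequency of 'T' is 10.4%.
Step 2: Compute distances to each reference frequency and sort:
  T (9.1%): difference = 1.3% <-- BEST
  A (8.2%): difference = 2.2% <-- RUNNER-UP
  E (12.7%): difference = 2.3%
  O (7.5%): difference = 2.9%
  I (7.0%): difference = 3.4%
Step 3: Most likely is 'T' (9.1%, diff 1.3%); second most likely is 'A' (8.2%, diff 2.2%).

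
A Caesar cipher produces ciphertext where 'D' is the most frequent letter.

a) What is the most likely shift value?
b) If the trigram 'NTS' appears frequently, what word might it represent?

Step 1: In English, 'E' is the most frequent letter (12.7%).
Step 2: The most frequent ciphertext letter is 'D' (position 3).
Step 3: Shift = (3 - 4) mod 26 = 25.
Step 4: Decrypt 'NTS' by shifting back 25:
  N -> O
  T -> U
  S -> T
Step 5: 'NTS' decrypts to 'OUT'.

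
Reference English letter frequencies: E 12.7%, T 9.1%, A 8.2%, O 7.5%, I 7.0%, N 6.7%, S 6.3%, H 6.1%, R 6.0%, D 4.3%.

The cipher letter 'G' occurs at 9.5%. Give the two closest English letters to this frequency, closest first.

Step 1: Observed frequency of 'G' is 9.5%.
Step 2: Compute distances to each reference frequency and sort:
  T (9.1%): difference = 0.4% <-- BEST
  A (8.2%): difference = 1.3% <-- RUNNER-UP
  O (7.5%): difference = 2.0%
  I (7.0%): difference = 2.5%
  N (6.7%): difference = 2.8%
Step 3: Most likely is 'T' (9.1%, diff 0.4%); second most likely is 'A' (8.2%, diff 1.3%).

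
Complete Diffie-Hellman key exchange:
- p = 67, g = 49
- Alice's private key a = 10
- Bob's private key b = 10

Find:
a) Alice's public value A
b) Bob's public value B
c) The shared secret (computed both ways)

Step 1: A = g^a mod p = 49^10 mod 67 = 17.
Step 2: B = g^b mod p = 49^10 mod 67 = 17.
Step 3: Alice computes s = B^a mod p = 17^10 mod 67 = 49.
Step 4: Bob computes s = A^b mod p = 17^10 mod 67 = 49.
Both sides agree: shared secret = 49.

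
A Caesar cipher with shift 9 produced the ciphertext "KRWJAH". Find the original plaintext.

Step 1: Reverse the shift by subtracting 9 from each letter position.
  K (position 10) -> position (10-9) mod 26 = 1 -> B
  R (position 17) -> position (17-9) mod 26 = 8 -> I
  W (position 22) -> position (22-9) mod 26 = 13 -> N
  J (position 9) -> position (9-9) mod 26 = 0 -> A
  A (position 0) -> position (0-9) mod 26 = 17 -> R
  H (position 7) -> position (7-9) mod 26 = 24 -> Y
Decrypted message: BINARY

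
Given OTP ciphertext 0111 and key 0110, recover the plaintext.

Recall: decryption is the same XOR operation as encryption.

Step 1: XOR ciphertext with key:
  Ciphertext: 0111
  Key:        0110
  XOR:        0001
Step 2: Plaintext = 0001 = 1 in decimal.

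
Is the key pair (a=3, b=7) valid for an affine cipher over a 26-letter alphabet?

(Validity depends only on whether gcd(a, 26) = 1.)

Step 1: Compute gcd(3, 26).
Step 2: gcd(3, 26) = 1.
Since gcd = 1, 3 is coprime with 26, so it is a valid key.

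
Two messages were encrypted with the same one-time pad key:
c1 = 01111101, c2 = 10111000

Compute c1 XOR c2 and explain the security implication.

Step 1: c1 XOR c2 = (m1 XOR k) XOR (m2 XOR k).
Step 2: By XOR associativity/commutativity: = m1 XOR m2 XOR k XOR k = m1 XOR m2.
Step 3: 01111101 XOR 10111000 = 11000101 = 197.
Step 4: The key cancels out! An attacker learns m1 XOR m2 = 197, revealing the relationship between plaintexts.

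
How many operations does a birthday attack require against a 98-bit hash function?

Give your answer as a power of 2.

Step 1: The birthday paradox gives collision probability ~50% after sqrt(2^n) = 2^(n/2) hashes.
Step 2: For 98-bit output: 2^(98/2) = 2^49.
Step 3: Approximately 2^49 hash computations needed.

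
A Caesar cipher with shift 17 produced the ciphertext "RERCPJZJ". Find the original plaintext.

Step 1: Reverse the shift by subtracting 17 from each letter position.
  R (position 17) -> position (17-17) mod 26 = 0 -> A
  E (position 4) -> position (4-17) mod 26 = 13 -> N
  R (position 17) -> position (17-17) mod 26 = 0 -> A
  C (position 2) -> position (2-17) mod 26 = 11 -> L
  P (position 15) -> position (15-17) mod 26 = 24 -> Y
  J (position 9) -> position (9-17) mod 26 = 18 -> S
  Z (position 25) -> position (25-17) mod 26 = 8 -> I
  J (position 9) -> position (9-17) mod 26 = 18 -> S
Decrypted message: ANALYSIS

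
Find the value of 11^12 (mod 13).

Step 1: Compute 11^12 mod 13 step by step, reducing modulo 13 at each step.
  11^1 mod 13 = 11
  11^2 mod 13 = (11 * 11) mod 13 = 4
  11^3 mod 13 = (4 * 11) mod 13 = 5
  11^4 mod 13 = (5 * 11) mod 13 = 3
  11^5 mod 13 = (3 * 11) mod 13 = 7
  11^6 mod 13 = (7 * 11) mod 13 = 12
  11^7 mod 13 = (12 * 11) mod 13 = 2
  11^8 mod 13 = (2 * 11) mod 13 = 9
  11^9 mod 13 = (9 * 11) mod 13 = 8
  11^10 mod 13 = (8 * 11) mod 13 = 10
  11^11 mod 13 = (10 * 11) mod 13 = 6
  11^12 mod 13 = (6 * 11) mod 13 = 1
Step 2: Result = 1.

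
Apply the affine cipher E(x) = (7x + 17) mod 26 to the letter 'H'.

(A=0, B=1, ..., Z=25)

Step 1: Convert 'H' to number: x = 7.
Step 2: E(7) = (7 * 7 + 17) mod 26 = 66 mod 26 = 14.
Step 3: Convert 14 back to letter: O.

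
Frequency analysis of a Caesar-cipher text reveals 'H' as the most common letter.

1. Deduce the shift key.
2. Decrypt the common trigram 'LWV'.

Step 1: In English, 'E' is the most frequent letter (12.7%).
Step 2: The most frequent ciphertext letter is 'H' (position 7).
Step 3: Shift = (7 - 4) mod 26 = 3.
Step 4: Decrypt 'LWV' by shifting back 3:
  L -> I
  W -> T
  V -> S
Step 5: 'LWV' decrypts to 'ITS'.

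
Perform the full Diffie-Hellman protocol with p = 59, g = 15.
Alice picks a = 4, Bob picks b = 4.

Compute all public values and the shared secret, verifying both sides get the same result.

Step 1: A = g^a mod p = 15^4 mod 59 = 3.
Step 2: B = g^b mod p = 15^4 mod 59 = 3.
Step 3: Alice computes s = B^a mod p = 3^4 mod 59 = 22.
Step 4: Bob computes s = A^b mod p = 3^4 mod 59 = 22.
Both sides agree: shared secret = 22.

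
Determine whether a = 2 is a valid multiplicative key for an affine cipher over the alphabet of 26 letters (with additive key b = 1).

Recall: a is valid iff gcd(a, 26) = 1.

Step 1: Compute gcd(2, 26).
Step 2: gcd(2, 26) = 2.
Since gcd = 2 != 1, 2 shares a common factor with 26, so it cannot be used.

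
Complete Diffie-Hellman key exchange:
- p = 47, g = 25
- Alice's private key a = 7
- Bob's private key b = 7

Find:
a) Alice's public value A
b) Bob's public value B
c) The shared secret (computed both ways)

Step 1: A = g^a mod p = 25^7 mod 47 = 27.
Step 2: B = g^b mod p = 25^7 mod 47 = 27.
Step 3: Alice computes s = B^a mod p = 27^7 mod 47 = 21.
Step 4: Bob computes s = A^b mod p = 27^7 mod 47 = 21.
Both sides agree: shared secret = 21.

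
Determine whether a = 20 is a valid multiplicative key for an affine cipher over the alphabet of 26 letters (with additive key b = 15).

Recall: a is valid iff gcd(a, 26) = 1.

Step 1: Compute gcd(20, 26).
Step 2: gcd(20, 26) = 2.
Since gcd = 2 != 1, 20 shares a common factor with 26, so it cannot be used.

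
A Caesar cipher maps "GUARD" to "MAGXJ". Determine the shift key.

Step 1: Compare first letters: G (position 6) -> M (position 12).
Step 2: Shift = (12 - 6) mod 26 = 6.
The shift value is 6.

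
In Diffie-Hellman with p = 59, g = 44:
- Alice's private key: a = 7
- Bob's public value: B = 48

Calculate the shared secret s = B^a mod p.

Step 1: s = B^a mod p = 48^7 mod 59.
  48^1 mod 59 = 48
  48^2 mod 59 = (48 * 48) mod 59 = 3
  48^3 mod 59 = (3 * 48) mod 59 = 26
  48^4 mod 59 = (26 * 48) mod 59 = 9
  48^5 mod 59 = (9 * 48) mod 59 = 19
  48^6 mod 59 = (19 * 48) mod 59 = 27
  48^7 mod 59 = (27 * 48) mod 59 = 57
Result: shared secret = 57.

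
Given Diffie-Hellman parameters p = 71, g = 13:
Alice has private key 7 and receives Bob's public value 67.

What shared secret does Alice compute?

Step 1: s = B^a mod p = 67^7 mod 71.
  67^1 mod 71 = 67
  67^2 mod 71 = (67 * 67) mod 71 = 16
  67^3 mod 71 = (16 * 67) mod 71 = 7
  67^4 mod 71 = (7 * 67) mod 71 = 43
  67^5 mod 71 = (43 * 67) mod 71 = 41
  67^6 mod 71 = (41 * 67) mod 71 = 49
  67^7 mod 71 = (49 * 67) mod 71 = 17
Result: shared secret = 17.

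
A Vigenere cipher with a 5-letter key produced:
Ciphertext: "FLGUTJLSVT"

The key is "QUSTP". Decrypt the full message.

Step 1: Key 'QUSTP' has length 5. Extended key: QUSTPQUSTP
Step 2: Decrypt each position:
  F(5) - Q(16) = 15 = P
  L(11) - U(20) = 17 = R
  G(6) - S(18) = 14 = O
  U(20) - T(19) = 1 = B
  T(19) - P(15) = 4 = E
  J(9) - Q(16) = 19 = T
  L(11) - U(20) = 17 = R
  S(18) - S(18) = 0 = A
  V(21) - T(19) = 2 = C
  T(19) - P(15) = 4 = E
Plaintext: PROBETRACE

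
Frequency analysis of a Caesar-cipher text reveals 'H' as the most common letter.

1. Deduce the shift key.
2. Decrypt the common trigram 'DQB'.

Step 1: In English, 'E' is the most frequent letter (12.7%).
Step 2: The most frequent ciphertext letter is 'H' (position 7).
Step 3: Shift = (7 - 4) mod 26 = 3.
Step 4: Decrypt 'DQB' by shifting back 3:
  D -> A
  Q -> N
  B -> Y
Step 5: 'DQB' decrypts to 'ANY'.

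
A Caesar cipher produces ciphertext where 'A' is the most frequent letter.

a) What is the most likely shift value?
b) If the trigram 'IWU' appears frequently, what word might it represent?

Step 1: In English, 'E' is the most frequent letter (12.7%).
Step 2: The most frequent ciphertext letter is 'A' (position 0).
Step 3: Shift = (0 - 4) mod 26 = 22.
Step 4: Decrypt 'IWU' by shifting back 22:
  I -> M
  W -> A
  U -> Y
Step 5: 'IWU' decrypts to 'MAY'.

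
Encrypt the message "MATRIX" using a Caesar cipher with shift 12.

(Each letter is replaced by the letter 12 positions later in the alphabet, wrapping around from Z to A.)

Step 1: For each letter, shift forward by 12 positions (mod 26).
  M (position 12) -> position (12+12) mod 26 = 24 -> Y
  A (position 0) -> position (0+12) mod 26 = 12 -> M
  T (position 19) -> position (19+12) mod 26 = 5 -> F
  R (position 17) -> position (17+12) mod 26 = 3 -> D
  I (position 8) -> position (8+12) mod 26 = 20 -> U
  X (position 23) -> position (23+12) mod 26 = 9 -> J
Result: YMFDUJ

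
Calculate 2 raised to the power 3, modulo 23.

Step 1: Compute 2^3 mod 23 step by step, reducing modulo 23 at each step.
  2^1 mod 23 = 2
  2^2 mod 23 = (2 * 2) mod 23 = 4
  2^3 mod 23 = (4 * 2) mod 23 = 8
Step 2: Result = 8.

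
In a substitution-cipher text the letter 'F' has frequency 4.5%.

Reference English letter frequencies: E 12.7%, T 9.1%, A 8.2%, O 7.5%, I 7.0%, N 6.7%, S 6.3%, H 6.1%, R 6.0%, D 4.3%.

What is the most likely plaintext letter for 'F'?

Step 1: The observed frequency is 4.5%.
Step 2: Compare with English frequencies:
  E: 12.7% (difference: 8.2%)
  T: 9.1% (difference: 4.6%)
  A: 8.2% (difference: 3.7%)
  O: 7.5% (difference: 3.0%)
  I: 7.0% (difference: 2.5%)
  N: 6.7% (difference: 2.2%)
  S: 6.3% (difference: 1.8%)
  H: 6.1% (difference: 1.6%)
  R: 6.0% (difference: 1.5%)
  D: 4.3% (difference: 0.2%) <-- closest
Step 3: 'F' most likely represents 'D' (frequency 4.3%).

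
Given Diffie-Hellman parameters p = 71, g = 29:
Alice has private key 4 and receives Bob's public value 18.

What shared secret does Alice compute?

Step 1: s = B^a mod p = 18^4 mod 71.
  18^1 mod 71 = 18
  18^2 mod 71 = (18 * 18) mod 71 = 40
  18^3 mod 71 = (40 * 18) mod 71 = 10
  18^4 mod 71 = (10 * 18) mod 71 = 38
Result: shared secret = 38.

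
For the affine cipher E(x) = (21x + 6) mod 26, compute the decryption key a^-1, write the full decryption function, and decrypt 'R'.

Step 1: Find a^-1, the modular inverse of 21 mod 26.
Step 2: We need 21 * a^-1 = 1 (mod 26).
Step 3: 21 * 5 = 105 = 4 * 26 + 1, so a^-1 = 5.
Step 4: D(y) = 5(y - 6) mod 26.
Step 5: Apply to 'R' (y = 17): D(17) = 5 * (17 - 6) mod 26 = 5 * 11 mod 26 = 3 -> 'D'.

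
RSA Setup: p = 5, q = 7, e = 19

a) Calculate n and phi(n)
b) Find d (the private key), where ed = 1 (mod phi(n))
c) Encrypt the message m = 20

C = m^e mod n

Step 1: n = 5 * 7 = 35.
Step 2: phi(n) = (5-1)(7-1) = 4 * 6 = 24.
Step 3: Find d = 19^(-1) mod 24 = 19.
  Verify: 19 * 19 = 361 = 1 (mod 24).
Step 4: C = 20^19 mod 35 = 20.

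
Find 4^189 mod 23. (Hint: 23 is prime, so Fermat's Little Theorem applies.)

Step 1: Since 23 is prime, by Fermat's Little Theorem: 4^22 = 1 (mod 23).
Step 2: Reduce exponent: 189 mod 22 = 13.
Step 3: So 4^189 = 4^13 (mod 23).
Step 4: 4^13 mod 23 = 16.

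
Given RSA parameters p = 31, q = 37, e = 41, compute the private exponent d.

Step 1: n = 31 * 37 = 1147.
Step 2: phi(n) = 30 * 36 = 1080.
Step 3: Find d such that 41 * d = 1 (mod 1080).
Step 4: d = 41^(-1) mod 1080 = 1001.
Verification: 41 * 1001 = 41041 = 38 * 1080 + 1.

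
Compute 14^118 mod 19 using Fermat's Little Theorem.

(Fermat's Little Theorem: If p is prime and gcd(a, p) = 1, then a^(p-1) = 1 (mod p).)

Step 1: Since 19 is prime, by Fermat's Little Theorem: 14^18 = 1 (mod 19).
Step 2: Reduce exponent: 118 mod 18 = 10.
Step 3: So 14^118 = 14^10 (mod 19).
Step 4: 14^10 mod 19 = 5.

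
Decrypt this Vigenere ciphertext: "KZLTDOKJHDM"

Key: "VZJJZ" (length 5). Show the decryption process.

Step 1: Key 'VZJJZ' has length 5. Extended key: VZJJZVZJJZV
Step 2: Decrypt each position:
  K(10) - V(21) = 15 = P
  Z(25) - Z(25) = 0 = A
  L(11) - J(9) = 2 = C
  T(19) - J(9) = 10 = K
  D(3) - Z(25) = 4 = E
  O(14) - V(21) = 19 = T
  K(10) - Z(25) = 11 = L
  J(9) - J(9) = 0 = A
  H(7) - J(9) = 24 = Y
  D(3) - Z(25) = 4 = E
  M(12) - V(21) = 17 = R
Plaintext: PACKETLAYER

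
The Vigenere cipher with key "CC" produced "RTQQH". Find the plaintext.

Step 1: Extend key: CCCCC
Step 2: Decrypt each letter (c - k) mod 26:
  R(17) - C(2) = (17-2) mod 26 = 15 = P
  T(19) - C(2) = (19-2) mod 26 = 17 = R
  Q(16) - C(2) = (16-2) mod 26 = 14 = O
  Q(16) - C(2) = (16-2) mod 26 = 14 = O
  H(7) - C(2) = (7-2) mod 26 = 5 = F
Plaintext: PROOF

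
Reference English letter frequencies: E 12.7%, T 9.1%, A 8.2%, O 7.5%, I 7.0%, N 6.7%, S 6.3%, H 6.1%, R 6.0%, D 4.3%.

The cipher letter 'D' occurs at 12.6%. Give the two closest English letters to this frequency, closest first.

Step 1: Observed frequency of 'D' is 12.6%.
Step 2: Compute distances to each reference frequency and sort:
  E (12.7%): difference = 0.1% <-- BEST
  T (9.1%): difference = 3.5% <-- RUNNER-UP
  A (8.2%): difference = 4.4%
  O (7.5%): difference = 5.1%
  I (7.0%): difference = 5.6%
Step 3: Most likely is 'E' (12.7%, diff 0.1%); second most likely is 'T' (9.1%, diff 3.5%).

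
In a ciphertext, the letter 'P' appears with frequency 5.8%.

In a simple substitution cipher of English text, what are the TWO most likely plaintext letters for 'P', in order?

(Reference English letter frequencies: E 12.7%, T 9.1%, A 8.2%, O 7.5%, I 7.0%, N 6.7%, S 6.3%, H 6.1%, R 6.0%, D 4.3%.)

Step 1: Observed frequency of 'P' is 5.8%.
Step 2: Compute distances to each reference frequency and sort:
  R (6.0%): difference = 0.2% <-- BEST
  H (6.1%): difference = 0.3% <-- RUNNER-UP
  S (6.3%): difference = 0.5%
  N (6.7%): difference = 0.9%
  I (7.0%): difference = 1.2%
Step 3: Most likely is 'R' (6.0%, diff 0.2%); second most likely is 'H' (6.1%, diff 0.3%).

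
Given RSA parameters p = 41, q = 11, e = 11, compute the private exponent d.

Step 1: n = 41 * 11 = 451.
Step 2: phi(n) = 40 * 10 = 400.
Step 3: Find d such that 11 * d = 1 (mod 400).
Step 4: d = 11^(-1) mod 400 = 291.
Verification: 11 * 291 = 3201 = 8 * 400 + 1.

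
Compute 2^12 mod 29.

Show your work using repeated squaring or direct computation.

Step 1: Compute 2^12 mod 29 step by step, reducing modulo 29 at each step.
  2^1 mod 29 = 2
  2^2 mod 29 = (2 * 2) mod 29 = 4
  2^3 mod 29 = (4 * 2) mod 29 = 8
  2^4 mod 29 = (8 * 2) mod 29 = 16
  2^5 mod 29 = (16 * 2) mod 29 = 3
  2^6 mod 29 = (3 * 2) mod 29 = 6
  2^7 mod 29 = (6 * 2) mod 29 = 12
  2^8 mod 29 = (12 * 2) mod 29 = 24
  2^9 mod 29 = (24 * 2) mod 29 = 19
  2^10 mod 29 = (19 * 2) mod 29 = 9
  2^11 mod 29 = (9 * 2) mod 29 = 18
  2^12 mod 29 = (18 * 2) mod 29 = 7
Step 2: Result = 7.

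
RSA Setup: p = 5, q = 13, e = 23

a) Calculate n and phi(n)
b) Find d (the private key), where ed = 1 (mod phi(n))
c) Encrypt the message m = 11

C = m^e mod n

Step 1: n = 5 * 13 = 65.
Step 2: phi(n) = (5-1)(13-1) = 4 * 12 = 48.
Step 3: Find d = 23^(-1) mod 48 = 23.
  Verify: 23 * 23 = 529 = 1 (mod 48).
Step 4: C = 11^23 mod 65 = 6.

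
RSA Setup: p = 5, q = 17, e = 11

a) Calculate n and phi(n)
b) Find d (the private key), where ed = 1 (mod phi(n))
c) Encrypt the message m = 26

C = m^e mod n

Step 1: n = 5 * 17 = 85.
Step 2: phi(n) = (5-1)(17-1) = 4 * 16 = 64.
Step 3: Find d = 11^(-1) mod 64 = 35.
  Verify: 11 * 35 = 385 = 1 (mod 64).
Step 4: C = 26^11 mod 85 = 66.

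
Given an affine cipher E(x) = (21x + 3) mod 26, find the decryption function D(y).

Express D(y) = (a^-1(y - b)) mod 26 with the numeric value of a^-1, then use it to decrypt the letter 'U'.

Step 1: Find a^-1, the modular inverse of 21 mod 26.
Step 2: We need 21 * a^-1 = 1 (mod 26).
Step 3: 21 * 5 = 105 = 4 * 26 + 1, so a^-1 = 5.
Step 4: D(y) = 5(y - 3) mod 26.
Step 5: Apply to 'U' (y = 20): D(20) = 5 * (20 - 3) mod 26 = 5 * 17 mod 26 = 7 -> 'H'.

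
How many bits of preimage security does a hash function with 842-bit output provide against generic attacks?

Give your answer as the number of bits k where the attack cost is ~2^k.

Step 1: The hash has a 842-bit output.
Step 2: Preimage resistance means: given a digest h(x), it should be infeasible to find any input that hashes to it.
With a 842-bit output there are 2^842 possible digests, so a generic brute-force preimage search costs about 2^842 evaluations.
Step 3: Security level = 842 bits.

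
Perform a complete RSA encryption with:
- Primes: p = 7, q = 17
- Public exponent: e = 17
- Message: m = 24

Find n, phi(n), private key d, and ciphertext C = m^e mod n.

Step 1: n = 7 * 17 = 119.
Step 2: phi(n) = (7-1)(17-1) = 6 * 16 = 96.
Step 3: Find d = 17^(-1) mod 96 = 17.
  Verify: 17 * 17 = 289 = 1 (mod 96).
Step 4: C = 24^17 mod 119 = 75.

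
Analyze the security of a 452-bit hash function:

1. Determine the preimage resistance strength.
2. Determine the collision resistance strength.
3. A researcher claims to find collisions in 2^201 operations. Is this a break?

Step 1: Preimage resistance requires brute-force of 2^452 operations.
Step 2: Collision resistance (birthday bound) = 2^(452/2) = 2^226.
Step 3: The claimed attack costs 2^201 operations.
Step 4: Since 2^201 < 2^226, the claimed attack beats the generic birthday bound, so collision resistance is broken.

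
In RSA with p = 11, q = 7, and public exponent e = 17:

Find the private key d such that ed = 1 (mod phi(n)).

Step 1: n = 11 * 7 = 77.
Step 2: phi(n) = 10 * 6 = 60.
Step 3: Find d such that 17 * d = 1 (mod 60).
Step 4: d = 17^(-1) mod 60 = 53.
Verification: 17 * 53 = 901 = 15 * 60 + 1.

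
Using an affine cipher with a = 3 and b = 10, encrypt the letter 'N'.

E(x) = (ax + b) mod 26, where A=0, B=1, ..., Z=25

Step 1: Convert 'N' to number: x = 13.
Step 2: E(13) = (3 * 13 + 10) mod 26 = 49 mod 26 = 23.
Step 3: Convert 23 back to letter: X.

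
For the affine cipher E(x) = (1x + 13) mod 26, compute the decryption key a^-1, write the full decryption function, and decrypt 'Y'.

Step 1: Find a^-1, the modular inverse of 1 mod 26.
Step 2: We need 1 * a^-1 = 1 (mod 26).
Step 3: 1 * 1 = 1 = 0 * 26 + 1, so a^-1 = 1.
Step 4: D(y) = 1(y - 13) mod 26.
Step 5: Apply to 'Y' (y = 24): D(24) = 1 * (24 - 13) mod 26 = 1 * 11 mod 26 = 11 -> 'L'.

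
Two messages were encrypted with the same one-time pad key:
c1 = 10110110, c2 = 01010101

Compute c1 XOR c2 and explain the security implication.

Step 1: c1 XOR c2 = (m1 XOR k) XOR (m2 XOR k).
Step 2: By XOR associativity/commutativity: = m1 XOR m2 XOR k XOR k = m1 XOR m2.
Step 3: 10110110 XOR 01010101 = 11100011 = 227.
Step 4: The key cancels out! An attacker learns m1 XOR m2 = 227, revealing the relationship between plaintexts.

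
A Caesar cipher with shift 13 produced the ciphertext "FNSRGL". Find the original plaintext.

Step 1: Reverse the shift by subtracting 13 from each letter position.
  F (position 5) -> position (5-13) mod 26 = 18 -> S
  N (position 13) -> position (13-13) mod 26 = 0 -> A
  S (position 18) -> position (18-13) mod 26 = 5 -> F
  R (position 17) -> position (17-13) mod 26 = 4 -> E
  G (position 6) -> position (6-13) mod 26 = 19 -> T
  L (position 11) -> position (11-13) mod 26 = 24 -> Y
Decrypted message: SAFETY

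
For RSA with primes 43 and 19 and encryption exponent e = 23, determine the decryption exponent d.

Step 1: n = 43 * 19 = 817.
Step 2: phi(n) = 42 * 18 = 756.
Step 3: Find d such that 23 * d = 1 (mod 756).
Step 4: d = 23^(-1) mod 756 = 263.
Verification: 23 * 263 = 6049 = 8 * 756 + 1.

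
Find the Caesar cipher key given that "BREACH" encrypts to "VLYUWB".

Step 1: Compare first letters: B (position 1) -> V (position 21).
Step 2: Shift = (21 - 1) mod 26 = 20.
The shift value is 20.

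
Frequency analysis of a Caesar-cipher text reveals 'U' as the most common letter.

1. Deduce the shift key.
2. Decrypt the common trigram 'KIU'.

Step 1: In English, 'E' is the most frequent letter (12.7%).
Step 2: The most frequent ciphertext letter is 'U' (position 20).
Step 3: Shift = (20 - 4) mod 26 = 16.
Step 4: Decrypt 'KIU' by shifting back 16:
  K -> U
  I -> S
  U -> E
Step 5: 'KIU' decrypts to 'USE'.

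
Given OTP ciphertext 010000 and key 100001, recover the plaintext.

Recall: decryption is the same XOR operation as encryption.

Step 1: XOR ciphertext with key:
  Ciphertext: 010000
  Key:        100001
  XOR:        110001
Step 2: Plaintext = 110001 = 49 in decimal.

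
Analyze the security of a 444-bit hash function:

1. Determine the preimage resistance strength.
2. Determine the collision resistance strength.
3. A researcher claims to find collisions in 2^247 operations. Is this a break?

Step 1: Preimage resistance requires brute-force of 2^444 operations.
Step 2: Collision resistance (birthday bound) = 2^(444/2) = 2^222.
Step 3: The claimed attack costs 2^247 operations.
Step 4: Since 2^247 >= 2^222, the claimed attack is no faster than the generic birthday attack, so this does not break collision resistance.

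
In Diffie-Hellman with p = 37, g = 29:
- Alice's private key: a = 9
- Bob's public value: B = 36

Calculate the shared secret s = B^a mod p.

Step 1: s = B^a mod p = 36^9 mod 37.
  36^1 mod 37 = 36
  36^2 mod 37 = (36 * 36) mod 37 = 1
  36^3 mod 37 = (1 * 36) mod 37 = 36
  36^4 mod 37 = (36 * 36) mod 37 = 1
  36^5 mod 37 = (1 * 36) mod 37 = 36
  36^6 mod 37 = (36 * 36) mod 37 = 1
  36^7 mod 37 = (1 * 36) mod 37 = 36
  36^8 mod 37 = (36 * 36) mod 37 = 1
  36^9 mod 37 = (1 * 36) mod 37 = 36
Result: shared secret = 36.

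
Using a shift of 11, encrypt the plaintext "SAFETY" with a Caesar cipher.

Step 1: For each letter, shift forward by 11 positions (mod 26).
  S (position 18) -> position (18+11) mod 26 = 3 -> D
  A (position 0) -> position (0+11) mod 26 = 11 -> L
  F (position 5) -> position (5+11) mod 26 = 16 -> Q
  E (position 4) -> position (4+11) mod 26 = 15 -> P
  T (position 19) -> position (19+11) mod 26 = 4 -> E
  Y (position 24) -> position (24+11) mod 26 = 9 -> J
Result: DLQPEJ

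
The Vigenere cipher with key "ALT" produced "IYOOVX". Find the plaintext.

Step 1: Extend key: ALTALT
Step 2: Decrypt each letter (c - k) mod 26:
  I(8) - A(0) = (8-0) mod 26 = 8 = I
  Y(24) - L(11) = (24-11) mod 26 = 13 = N
  O(14) - T(19) = (14-19) mod 26 = 21 = V
  O(14) - A(0) = (14-0) mod 26 = 14 = O
  V(21) - L(11) = (21-11) mod 26 = 10 = K
  X(23) - T(19) = (23-19) mod 26 = 4 = E
Plaintext: INVOKE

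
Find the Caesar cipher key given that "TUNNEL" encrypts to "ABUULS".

Step 1: Compare first letters: T (position 19) -> A (position 0).
Step 2: Shift = (0 - 19) mod 26 = 7.
The shift value is 7.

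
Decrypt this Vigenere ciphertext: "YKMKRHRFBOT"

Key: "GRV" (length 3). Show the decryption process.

Step 1: Key 'GRV' has length 3. Extended key: GRVGRVGRVGR
Step 2: Decrypt each position:
  Y(24) - G(6) = 18 = S
  K(10) - R(17) = 19 = T
  M(12) - V(21) = 17 = R
  K(10) - G(6) = 4 = E
  R(17) - R(17) = 0 = A
  H(7) - V(21) = 12 = M
  R(17) - G(6) = 11 = L
  F(5) - R(17) = 14 = O
  B(1) - V(21) = 6 = G
  O(14) - G(6) = 8 = I
  T(19) - R(17) = 2 = C
Plaintext: STREAMLOGIC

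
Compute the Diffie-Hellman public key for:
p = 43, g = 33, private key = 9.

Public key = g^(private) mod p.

Step 1: A = g^a mod p = 33^9 mod 43.
  33^1 mod 43 = 33
  33^2 mod 43 = (33 * 33) mod 43 = 14
  33^3 mod 43 = (14 * 33) mod 43 = 32
  33^4 mod 43 = (32 * 33) mod 43 = 24
  33^5 mod 43 = (24 * 33) mod 43 = 18
  33^6 mod 43 = (18 * 33) mod 43 = 35
  33^7 mod 43 = (35 * 33) mod 43 = 37
  33^8 mod 43 = (37 * 33) mod 43 = 17
  33^9 mod 43 = (17 * 33) mod 43 = 2
Result: A = 2.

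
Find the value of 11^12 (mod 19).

Step 1: Compute 11^12 mod 19 step by step, reducing modulo 19 at each step.
  11^1 mod 19 = 11
  11^2 mod 19 = (11 * 11) mod 19 = 7
  11^3 mod 19 = (7 * 11) mod 19 = 1
  11^4 mod 19 = (1 * 11) mod 19 = 11
  11^5 mod 19 = (11 * 11) mod 19 = 7
  11^6 mod 19 = (7 * 11) mod 19 = 1
  11^7 mod 19 = (1 * 11) mod 19 = 11
  11^8 mod 19 = (11 * 11) mod 19 = 7
  11^9 mod 19 = (7 * 11) mod 19 = 1
  11^10 mod 19 = (1 * 11) mod 19 = 11
  11^11 mod 19 = (11 * 11) mod 19 = 7
  11^12 mod 19 = (7 * 11) mod 19 = 1
Step 2: Result = 1.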